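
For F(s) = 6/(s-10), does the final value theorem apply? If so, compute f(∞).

sF(s) = 6s/(s-10) has a pole at s = 10 in the right half-plane. Theorem does NOT apply (unstable system; f(t) = 6·e^(10t) grows without bound).

Final answer: Not applicable (unstable)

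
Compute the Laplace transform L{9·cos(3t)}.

L{cos(ωt)} = s/(s² + ω²), so L{cos(3t)} = s/(s² + 9). Then L{9·cos(3t)} = 9·s/(s² + 9) = 9s/(s² + 9)

Final answer: 9s/(s² + 9)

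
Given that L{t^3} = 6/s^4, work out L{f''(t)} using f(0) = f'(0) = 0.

L{f''(t)} = s²F(s) - sf(0) - f'(0) = s²·6/s^4 - 0 - 0 = 6/s^2

Final answer: 6/s^2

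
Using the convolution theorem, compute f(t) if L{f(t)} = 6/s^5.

6/s^5 = (6/s)·(1/s^4) = L{6}·L{t^3/6}. By convolution, f(t) = 6*t^3/6 = ∫₀ᵗ 6·τ^3/6 dτ = 6·t^4/24

Final answer: 6·t^4/24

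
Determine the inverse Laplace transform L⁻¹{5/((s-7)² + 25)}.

Using frequency shift, L⁻¹{5/((s-7)² + 25)} = e^(7t)·sin(5t)

Final answer: e^(7t)·sin(5t)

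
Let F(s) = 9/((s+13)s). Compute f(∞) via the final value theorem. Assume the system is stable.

f(∞) = lim_{s→0} sF(s) = lim_{s→0} 9/(s+13) = 9/13

Final answer: 9/13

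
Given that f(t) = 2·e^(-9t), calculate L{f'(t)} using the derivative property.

f(0) = 2, F(s) = 2/(s+9). L{f'(t)} = s·F(s) - f(0) = 2s/(s+9) - 2 = (2s - 2(s+9))/(s+9) = -18/(s+9)

Final answer: -18/(s+9)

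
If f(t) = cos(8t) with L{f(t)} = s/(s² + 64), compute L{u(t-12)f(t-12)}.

Time shift theorem: L{u(t-a)f(t-a)} = e^(-as)F(s). Here a=12, F(s) = s/(s² + 64), so L{u(t-12)f(t-12)} = e^(-12s)·s/(s² + 64)

Final answer: e^(-12s)·s/(s² + 64)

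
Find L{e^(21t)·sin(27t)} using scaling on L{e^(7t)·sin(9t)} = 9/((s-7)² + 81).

Scaling with a=3: L{e^(21t)·sin(27t)} = (1/3) · 9/((s/3-7)² + 81). Simplifying: 27/((s-21)² + 729)

Final answer: 27/((s-21)² + 729)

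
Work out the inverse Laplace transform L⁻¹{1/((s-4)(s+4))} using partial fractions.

Decompose: A/(s-4) + B/(s+4). A = 1/8, B = -1/8. f(t) = (e^(4t) - e^(-4t))/8

Final answer: (e^(4t) - e^(-4t))/8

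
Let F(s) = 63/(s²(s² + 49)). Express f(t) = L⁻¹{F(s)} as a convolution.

63/(s²(s² + 49)) = (1/s²)·(63/(s² + 49)) = L{t}·L{9·sin(7t)}. So f(t) = t*(9·sin(7t)) = ∫₀ᵗ 9τ·sin(7(t-τ)) dτ

Final answer: ∫₀ᵗ 9τ·sin(7(t-τ)) dτ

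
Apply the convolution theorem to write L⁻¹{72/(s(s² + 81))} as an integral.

72/(s(s² + 81)) = (1/s)·(72/(s² + 81)) = L{1}·L{8·sin(9t)}. So f(t) = 1*(8·sin(9t)) = ∫₀ᵗ 8·sin(9τ) dτ

Final answer: ∫₀ᵗ 8·sin(9τ) dτ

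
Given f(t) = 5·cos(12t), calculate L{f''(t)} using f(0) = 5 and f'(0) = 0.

F(s) = 5s/(s² + 144). L{f''(t)} = s²F(s) - sf(0) - f'(0) = 5s³/(s² + 144) - 5s = (5s³ - 5s(s² + 144))/(s² + 144) = -720s/(s² + 144)

Final answer: -720s/(s² + 144)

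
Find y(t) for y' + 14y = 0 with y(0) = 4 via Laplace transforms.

L{y'} + 14L{y} = 0. sY - 4 + 14Y = 0. Y(s+14) = 4. Y = 4/(s+14)

Final answer: y(t) = 4e^(-14t)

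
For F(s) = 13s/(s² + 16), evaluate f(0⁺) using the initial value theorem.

f(0⁺) = lim_{s→∞} s·13s/(s² + 16) = lim_{s→∞} 13s²/(s² + 16) = 13

Final answer: 13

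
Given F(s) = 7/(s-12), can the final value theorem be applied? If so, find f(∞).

sF(s) = 7s/(s-12) has a pole at s = 12 in the right half-plane. Theorem does NOT apply (unstable system; f(t) = 7·e^(12t) grows without bound).

Final answer: Not applicable (unstable)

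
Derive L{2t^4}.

L{t^n} = n!/s^(n+1). So L{2t^4} = 2·4!/s^5 = 48/s^5

Final answer: 48/s^5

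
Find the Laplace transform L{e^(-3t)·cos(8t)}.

L{e^(at)·cos(ωt)} = (s-a)/((s-a)² + ω²), so L{e^(-3t)·cos(8t)} = (s+3)/((s+3)² + 64)

Final answer: (s+3)/((s+3)² + 64)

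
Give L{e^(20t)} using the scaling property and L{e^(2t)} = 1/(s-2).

Using L{f(at)} = (1/a)F(s/a) with a=10 and f(t) = e^(2t): L{e^(20t)} = (1/10) · 1/((s/10)-2) = (1/10) · 10/(s-20) = 1/(s-20)

Final answer: 1/(s-20)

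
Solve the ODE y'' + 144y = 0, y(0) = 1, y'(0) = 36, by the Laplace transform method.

L{y''} + 144L{y} = 0. s²Y - s - 36 + 144Y = 0. Y(s² + 144) = s + 36. Y = (s + 36)/(s² + 144). Inverting: y(t) = cos(12t) + 3sin(12t)

Final answer: y(t) = cos(12t) + 3sin(12t)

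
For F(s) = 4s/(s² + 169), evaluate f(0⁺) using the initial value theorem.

f(0⁺) = lim_{s→∞} s·4s/(s² + 169) = lim_{s→∞} 4s²/(s² + 169) = 4

Final answer: 4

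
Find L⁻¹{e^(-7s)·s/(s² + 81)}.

L⁻¹{s/(s² + 81)} = cos(9t). By the time shift theorem, L⁻¹{e^(-as)F(s)} = u(t-a)f(t-a) with a=7, so L⁻¹{e^(-7s)·s/(s² + 81)} = u(t-7)·cos(9(t-7))

Final answer: u(t-7)·cos(9(t-7))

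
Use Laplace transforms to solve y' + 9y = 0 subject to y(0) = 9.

L{y'} + 9L{y} = 0. sY - 9 + 9Y = 0. Y(s+9) = 9. Y = 9/(s+9)

Final answer: y(t) = 9e^(-9t)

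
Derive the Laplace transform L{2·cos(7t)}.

L{cos(ωt)} = s/(s² + ω²), so L{cos(7t)} = s/(s² + 49). Then L{2·cos(7t)} = 2·s/(s² + 49) = 2s/(s² + 49)

Final answer: 2s/(s² + 49)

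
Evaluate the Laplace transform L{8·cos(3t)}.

L{cos(ωt)} = s/(s² + ω²), so L{cos(3t)} = s/(s² + 9). Then L{8·cos(3t)} = 8·s/(s² + 9) = 8s/(s² + 9)

Final answer: 8s/(s² + 9)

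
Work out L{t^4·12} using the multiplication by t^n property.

L{12} = 12/s. d^1/ds^1[1/s] = -1/s². d^2/ds^2[1/s] = 2/s^3. d^3/ds^3[1/s] = -6/s^4. d^4/ds^4[1/s] = 24/s^5. So L{t^4} = (-1)^{4}·24/s^5 = 24/s^5. Then L{t^4·12} = 12·24/s^5 = 288/s^5

Final answer: 288/s^5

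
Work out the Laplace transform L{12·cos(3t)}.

L{cos(ωt)} = s/(s² + ω²), so L{cos(3t)} = s/(s² + 9). Then L{12·cos(3t)} = 12·s/(s² + 9) = 12s/(s² + 9)

Final answer: 12s/(s² + 9)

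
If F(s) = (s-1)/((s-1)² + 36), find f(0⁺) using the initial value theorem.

f(0⁺) = lim_{s→∞} sF(s) = lim_{s→∞} s(s-1)/((s-1)² + 36) = 1

Final answer: 1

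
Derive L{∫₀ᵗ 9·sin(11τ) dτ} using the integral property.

L{∫₀ᵗ f(τ)dτ} = F(s)/s with F(s) = 99/(s² + 121), so the result is (99/(s² + 121))/s = 99/(s(s² + 121))

Final answer: 99/(s(s² + 121))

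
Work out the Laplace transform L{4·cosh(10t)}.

L{cosh(ωt)} = s/(s² - ω²), so L{cosh(10t)} = s/(s² - 100). Then L{4·cosh(10t)} = 4·s/(s² - 100) = 4s/(s² - 100)

Final answer: 4s/(s² - 100)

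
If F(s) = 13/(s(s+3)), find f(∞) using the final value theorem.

f(∞) = lim_{s→0} s·13/(s(s+3)) = lim_{s→0} 13/(s+3) = 13/3 = 13/3

Final answer: 13/3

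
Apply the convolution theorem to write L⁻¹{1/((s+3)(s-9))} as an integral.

1/((s+3)(s-9)) = (1/(s+3))·(1/(s-9)) = L{e^(-3t)}·L{e^(9t)}. So f(t) = e^(-3t)*e^(9t) = ∫₀ᵗ e^(-3τ)·e^(9(t-τ)) dτ

Final answer: ∫₀ᵗ e^(-3τ)·e^(9(t-τ)) dτ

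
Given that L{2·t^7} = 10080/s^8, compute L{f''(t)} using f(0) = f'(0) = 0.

L{f''(t)} = s²F(s) - sf(0) - f'(0) = s²·10080/s^8 - 0 - 0 = 10080/s^6

Final answer: 10080/s^6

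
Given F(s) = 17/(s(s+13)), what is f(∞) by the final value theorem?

f(∞) = lim_{s→0} s·17/(s(s+13)) = lim_{s→0} 17/(s+13) = 17/13 = 17/13

Final answer: 17/13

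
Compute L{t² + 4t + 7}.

L{t² + 4t + 7} = 2/s³ + 4/s² + 7/s = 2/s³ + 4/s² + 7/s

Final answer: 2/s³ + 4/s² + 7/s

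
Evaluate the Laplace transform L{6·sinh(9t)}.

L{sinh(ωt)} = ω/(s² - ω²), so L{sinh(9t)} = 9/(s² - 81). Then L{6·sinh(9t)} = 6·9/(s² - 81) = 54/(s² - 81)

Final answer: 54/(s² - 81)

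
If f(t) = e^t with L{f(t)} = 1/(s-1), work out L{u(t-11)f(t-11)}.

Time shift theorem: L{u(t-a)f(t-a)} = e^(-as)F(s). Here a=11, F(s) = 1/(s-1), so L{u(t-11)f(t-11)} = e^(-11s)·1/(s-1)

Final answer: e^(-11s)·1/(s-1)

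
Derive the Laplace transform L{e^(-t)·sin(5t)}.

L{e^(at)·sin(ωt)} = ω/((s-a)² + ω²), so L{e^(-t)·sin(5t)} = 5/((s+1)² + 25)

Final answer: 5/((s+1)² + 25)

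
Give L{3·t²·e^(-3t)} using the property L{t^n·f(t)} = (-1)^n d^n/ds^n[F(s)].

L{e^(-3t)} = 1/(s+3). d/ds[1/(s+3)] = -1/(s+3)². d²/ds²[1/(s+3)] = 2/(s+3)³. So L{t²·e^(-3t)} = (-1)² · 2/(s+3)³ = 2/(s+3)³. Then L{3·t²·e^(-3t)} = 3·2/(s+3)³ = 6/(s+3)³

Final answer: 6/(s+3)³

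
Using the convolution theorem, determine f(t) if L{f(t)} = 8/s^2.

8/s^2 = (8/s)·(1/s) = L{8}·L{1}. By convolution, f(t) = 8*1 = ∫₀ᵗ 8·1 dτ = 8·t

Final answer: 8·t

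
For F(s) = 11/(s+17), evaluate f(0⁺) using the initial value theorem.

f(0⁺) = lim_{s→∞} s·11/(s+17) = lim_{s→∞} 11s/(s+17) = 11

Final answer: 11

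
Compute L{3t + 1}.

L{3t + 1} = 3·L{t} + L{1} = 3/s² + 1/s

Final answer: 3/s² + 1/s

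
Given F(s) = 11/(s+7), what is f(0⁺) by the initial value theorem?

f(0⁺) = lim_{s→∞} s·11/(s+7) = lim_{s→∞} 11s/(s+7) = 11

Final answer: 11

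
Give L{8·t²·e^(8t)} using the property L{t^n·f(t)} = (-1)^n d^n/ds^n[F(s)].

L{e^(8t)} = 1/(s-8). d/ds[1/(s-8)] = -1/(s-8)². d²/ds²[1/(s-8)] = 2/(s-8)³. So L{t²·e^(8t)} = (-1)² · 2/(s-8)³ = 2/(s-8)³. Then L{8·t²·e^(8t)} = 8·2/(s-8)³ = 16/(s-8)³

Final answer: 16/(s-8)³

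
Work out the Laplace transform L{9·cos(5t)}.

L{cos(ωt)} = s/(s² + ω²), so L{cos(5t)} = s/(s² + 25). Then L{9·cos(5t)} = 9·s/(s² + 25) = 9s/(s² + 25)

Final answer: 9s/(s² + 25)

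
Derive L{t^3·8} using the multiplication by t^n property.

L{8} = 8/s. d^1/ds^1[1/s] = -1/s². d^2/ds^2[1/s] = 2/s^3. d^3/ds^3[1/s] = -6/s^4. So L{t^3} = (-1)^{3}·-6/s^4 = 6/s^4. Then L{t^3·8} = 8·6/s^4 = 48/s^4

Final answer: 48/s^4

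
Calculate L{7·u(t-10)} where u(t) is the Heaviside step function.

L{u(t-a)} = e^(-as)/s. Here a=10, so L{u(t-10)} = e^(-10s)/s, and L{7·u(t-10)} = 7·e^(-10s)/s

Final answer: 7·e^(-10s)/s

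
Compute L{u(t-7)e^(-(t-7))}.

u(t-a)f(t-a) with f(t)=e^(-t). L{e^(-t)} = 1/(s+1). By time shift: e^(-7s)/(s+1)

Final answer: e^(-7s)/(s+1)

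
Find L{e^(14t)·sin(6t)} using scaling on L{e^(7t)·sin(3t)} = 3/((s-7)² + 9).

Scaling with a=2: L{e^(14t)·sin(6t)} = (1/2) · 3/((s/2-7)² + 9). Simplifying: 6/((s-14)² + 36)

Final answer: 6/((s-14)² + 36)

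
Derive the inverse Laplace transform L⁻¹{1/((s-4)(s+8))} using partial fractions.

Decompose: A/(s-4) + B/(s+8). A = 1/12, B = -1/12. f(t) = (e^(4t) - e^(-8t))/12

Final answer: (e^(4t) - e^(-8t))/12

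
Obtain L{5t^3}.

L{t^n} = n!/s^(n+1). So L{5t^3} = 5·3!/s^4 = 30/s^4

Final answer: 30/s^4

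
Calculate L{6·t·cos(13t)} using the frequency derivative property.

L{cos(13t)} = s/(s² + 169). Derivative: d/ds[s/(s² + 169)] = [(s² + 169) - s·2s]/(s² + 169)² = (169 - s²)/(s² + 169)². So L{t·cos(13t)} = -F'(s) = (s² - 169)/(s² + 169)². Then L{6·t·cos(13t)} = 6·(s² - 169)/(s² + 169)²

Final answer: 6·(s² - 169)/(s² + 169)²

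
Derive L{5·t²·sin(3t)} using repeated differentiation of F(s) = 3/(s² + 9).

F(s) = 3/(s² + 9). F'(s) = -6s/(s² + 9)². F''(s) = -6(9 - 3s²)/(s² + 9)³ = (18s² - 54)/(s² + 9)³. So L{t²·sin(3t)} = (-1)² F''(s) = (18s² - 54)/(s² + 9)³. Then L{5·t²·sin(3t)} = 5·(18s² - 54)/(s² + 9)³ = (90s² - 270)/(s² + 9)³

Final answer: (90s² - 270)/(s² + 9)³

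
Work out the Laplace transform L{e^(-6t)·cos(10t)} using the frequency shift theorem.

Frequency shift: L{e^(at)f(t)} = F(s-a). L{e^(-6t)·cos(10t)} = (s+6)/((s+6)² + 100)

Final answer: (s+6)/((s+6)² + 100)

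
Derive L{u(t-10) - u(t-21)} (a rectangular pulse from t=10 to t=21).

L{u(t-a)} = e^(-as)/s. L{u(t-10) - u(t-21)} = (e^(-10s) - e^(-21s))/s

Final answer: (e^(-10s) - e^(-21s))/s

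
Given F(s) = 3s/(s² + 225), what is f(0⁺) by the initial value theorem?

f(0⁺) = lim_{s→∞} s·3s/(s² + 225) = lim_{s→∞} 3s²/(s² + 225) = 3

Final answer: 3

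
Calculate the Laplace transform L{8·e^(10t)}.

L{e^(at)} = 1/(s-a), so L{e^(10t)} = 1/(s-10). Then L{8·e^(10t)} = 8/(s-10)

Final answer: 8/(s-10)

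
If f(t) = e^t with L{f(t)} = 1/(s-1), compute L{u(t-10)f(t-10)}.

Time shift theorem: L{u(t-a)f(t-a)} = e^(-as)F(s). Here a=10, F(s) = 1/(s-1), so L{u(t-10)f(t-10)} = e^(-10s)·1/(s-1)

Final answer: e^(-10s)·1/(s-1)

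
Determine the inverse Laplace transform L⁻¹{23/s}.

L⁻¹{c/s} = c, so L⁻¹{23/s} = 23

Final answer: 23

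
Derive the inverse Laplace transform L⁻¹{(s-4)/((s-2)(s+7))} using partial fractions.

Using partial fractions, f(t) = (-2e^(2t) + 11e^(-7t))/9

Final answer: (-2e^(2t) + 11e^(-7t))/9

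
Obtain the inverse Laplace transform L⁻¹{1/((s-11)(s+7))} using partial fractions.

Decompose: A/(s-11) + B/(s+7). A = 1/18, B = -1/18. f(t) = (e^(11t) - e^(-7t))/18

Final answer: (e^(11t) - e^(-7t))/18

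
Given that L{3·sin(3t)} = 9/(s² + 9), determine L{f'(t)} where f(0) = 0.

L{f'(t)} = s·F(s) - f(0) = s·9/(s² + 9) - 0 = 9s/(s² + 9)

Final answer: 9s/(s² + 9)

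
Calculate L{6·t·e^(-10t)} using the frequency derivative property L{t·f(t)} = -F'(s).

L{e^(-10t)} = 1/(s+10). By frequency derivative: L{t·e^(-10t)} = -d/ds[1/(s+10)] = -(-1)/(s+10)² = 1/(s+10)². Then L{6·t·e^(-10t)} = 6·1/(s+10)² = 6/(s+10)²

Final answer: 6/(s+10)²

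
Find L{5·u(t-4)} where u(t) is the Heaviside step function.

L{u(t-a)} = e^(-as)/s. Here a=4, so L{u(t-4)} = e^(-4s)/s, and L{5·u(t-4)} = 5·e^(-4s)/s

Final answer: 5·e^(-4s)/s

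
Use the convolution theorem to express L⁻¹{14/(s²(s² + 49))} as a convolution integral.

14/(s²(s² + 49)) = (1/s²)·(14/(s² + 49)) = L{t}·L{2·sin(7t)}. So f(t) = t*(2·sin(7t)) = ∫₀ᵗ 2τ·sin(7(t-τ)) dτ

Final answer: ∫₀ᵗ 2τ·sin(7(t-τ)) dτ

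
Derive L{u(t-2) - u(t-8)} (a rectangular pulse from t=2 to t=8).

L{u(t-a)} = e^(-as)/s. L{u(t-2) - u(t-8)} = (e^(-2s) - e^(-8s))/s

Final answer: (e^(-2s) - e^(-8s))/s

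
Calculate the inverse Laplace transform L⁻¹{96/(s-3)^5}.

L⁻¹{n!/(s-a)^(n+1)} = t^n·e^(at) with n=4, a=3. So L⁻¹{24/(s-3)^5} = t^4·e^(3t), and L⁻¹{96/(s-3)^5} = (96/24)·t^4·e^(3t) = 4·t^4·e^(3t)

Final answer: 4·t^4·e^(3t)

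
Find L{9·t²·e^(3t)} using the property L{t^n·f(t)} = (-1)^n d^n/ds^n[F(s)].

L{e^(3t)} = 1/(s-3). d/ds[1/(s-3)] = -1/(s-3)². d²/ds²[1/(s-3)] = 2/(s-3)³. So L{t²·e^(3t)} = (-1)² · 2/(s-3)³ = 2/(s-3)³. Then L{9·t²·e^(3t)} = 9·2/(s-3)³ = 18/(s-3)³

Final answer: 18/(s-3)³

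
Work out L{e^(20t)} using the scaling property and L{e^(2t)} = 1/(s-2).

Using L{f(at)} = (1/a)F(s/a) with a=10 and f(t) = e^(2t): L{e^(20t)} = (1/10) · 1/((s/10)-2) = (1/10) · 10/(s-20) = 1/(s-20)

Final answer: 1/(s-20)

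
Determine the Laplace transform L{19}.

L{19} = 19 · L{1} = 19/s

Final answer: 19/s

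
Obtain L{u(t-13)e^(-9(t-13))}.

u(t-a)f(t-a) with f(t)=e^(-9t). L{e^(-9t)} = 1/(s+9). By time shift: e^(-13s)/(s+9)

Final answer: e^(-13s)/(s+9)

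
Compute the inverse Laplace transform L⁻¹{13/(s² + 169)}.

L⁻¹{13/(s² + 169)} = sin(13t)

Final answer: sin(13t)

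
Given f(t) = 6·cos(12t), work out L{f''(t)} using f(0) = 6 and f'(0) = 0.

F(s) = 6s/(s² + 144). L{f''(t)} = s²F(s) - sf(0) - f'(0) = 6s³/(s² + 144) - 6s = (6s³ - 6s(s² + 144))/(s² + 144) = -864s/(s² + 144)

Final answer: -864s/(s² + 144)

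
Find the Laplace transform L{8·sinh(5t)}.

L{sinh(ωt)} = ω/(s² - ω²), so L{sinh(5t)} = 5/(s² - 25). Then L{8·sinh(5t)} = 8·5/(s² - 25) = 40/(s² - 25)

Final answer: 40/(s² - 25)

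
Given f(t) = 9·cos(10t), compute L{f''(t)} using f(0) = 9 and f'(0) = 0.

F(s) = 9s/(s² + 100). L{f''(t)} = s²F(s) - sf(0) - f'(0) = 9s³/(s² + 100) - 9s = (9s³ - 9s(s² + 100))/(s² + 100) = -900s/(s² + 100)

Final answer: -900s/(s² + 100)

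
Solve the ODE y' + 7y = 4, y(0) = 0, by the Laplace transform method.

sY + 7Y = 4/s. Y = 4/(s(s+7)). Partial fractions: Y = 4/7/s - 4/7/(s+7)

Final answer: y(t) = 4/7(1 - e^(-7t))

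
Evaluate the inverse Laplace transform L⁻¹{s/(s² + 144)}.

L⁻¹{s/(s² + 144)} = cos(12t)

Final answer: cos(12t)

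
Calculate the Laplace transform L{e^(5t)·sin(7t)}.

L{e^(at)·sin(ωt)} = ω/((s-a)² + ω²), so L{e^(5t)·sin(7t)} = 7/((s-5)² + 49)

Final answer: 7/((s-5)² + 49)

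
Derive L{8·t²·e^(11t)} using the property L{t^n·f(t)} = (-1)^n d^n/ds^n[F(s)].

L{e^(11t)} = 1/(s-11). d/ds[1/(s-11)] = -1/(s-11)². d²/ds²[1/(s-11)] = 2/(s-11)³. So L{t²·e^(11t)} = (-1)² · 2/(s-11)³ = 2/(s-11)³. Then L{8·t²·e^(11t)} = 8·2/(s-11)³ = 16/(s-11)³

Final answer: 16/(s-11)³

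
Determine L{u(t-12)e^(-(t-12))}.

u(t-a)f(t-a) with f(t)=e^(-t). L{e^(-t)} = 1/(s+1). By time shift: e^(-12s)/(s+1)

Final answer: e^(-12s)/(s+1)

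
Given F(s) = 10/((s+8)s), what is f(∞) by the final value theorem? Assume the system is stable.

f(∞) = lim_{s→0} sF(s) = lim_{s→0} 10/(s+8) = 5/4

Final answer: 5/4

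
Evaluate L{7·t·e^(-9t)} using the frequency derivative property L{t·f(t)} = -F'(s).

L{e^(-9t)} = 1/(s+9). By frequency derivative: L{t·e^(-9t)} = -d/ds[1/(s+9)] = -(-1)/(s+9)² = 1/(s+9)². Then L{7·t·e^(-9t)} = 7·1/(s+9)² = 7/(s+9)²

Final answer: 7/(s+9)²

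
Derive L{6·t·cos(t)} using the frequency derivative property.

L{cos(t)} = s/(s² + 1). Derivative: d/ds[s/(s² + 1)] = [(s² + 1) - s·2s]/(s² + 1)² = (1 - s²)/(s² + 1)². So L{t·cos(t)} = -F'(s) = (s² - 1)/(s² + 1)². Then L{6·t·cos(t)} = 6·(s² - 1)/(s² + 1)²

Final answer: 6·(s² - 1)/(s² + 1)²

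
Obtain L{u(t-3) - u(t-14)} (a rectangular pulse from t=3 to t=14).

L{u(t-a)} = e^(-as)/s. L{u(t-3) - u(t-14)} = (e^(-3s) - e^(-14s))/s

Final answer: (e^(-3s) - e^(-14s))/s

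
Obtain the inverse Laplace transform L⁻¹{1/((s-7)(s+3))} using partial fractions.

Decompose: A/(s-7) + B/(s+3). A = 1/10, B = -1/10. f(t) = (e^(7t) - e^(-3t))/10

Final answer: (e^(7t) - e^(-3t))/10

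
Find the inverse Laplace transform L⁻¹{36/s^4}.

L⁻¹{n!/s^(n+1)} = t^n with n=3. So L⁻¹{6/s^4} = t^3, and L⁻¹{36/s^4} = (36/6)·t^3 = 6·t^3

Final answer: 6·t^3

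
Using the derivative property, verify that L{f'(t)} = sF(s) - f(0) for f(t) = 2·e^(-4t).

f'(t) = -8e^(-4t). Direct: L{f'(t)} = -8/(s+4). Property: s·2/(s+4) - 2 = (2s - 2(s+4))/(s+4) = -8/(s+4). ✓

Final answer: -8/(s+4)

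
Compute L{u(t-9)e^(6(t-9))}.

u(t-a)f(t-a) with f(t)=e^(6t). L{e^(6t)} = 1/(s-6). By time shift: e^(-9s)/(s-6)

Final answer: e^(-9s)/(s-6)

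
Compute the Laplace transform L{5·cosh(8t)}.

L{cosh(ωt)} = s/(s² - ω²), so L{cosh(8t)} = s/(s² - 64). Then L{5·cosh(8t)} = 5·s/(s² - 64) = 5s/(s² - 64)

Final answer: 5s/(s² - 64)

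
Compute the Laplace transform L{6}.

L{6} = 6 · L{1} = 6/s

Final answer: 6/s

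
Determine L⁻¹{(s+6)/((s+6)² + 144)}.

Using frequency shift: L⁻¹{(s-a)/((s-a)² + b²)} = e^(at)cos(bt). Here a=-6, b=12

Final answer: e^(-6t)·cos(12t)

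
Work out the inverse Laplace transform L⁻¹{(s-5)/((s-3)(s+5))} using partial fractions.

Using partial fractions, f(t) = (-2e^(3t) + 10e^(-5t))/8

Final answer: (-2e^(3t) + 10e^(-5t))/8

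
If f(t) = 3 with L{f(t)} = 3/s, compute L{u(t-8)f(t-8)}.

Time shift theorem: L{u(t-a)f(t-a)} = e^(-as)F(s). Here a=8, F(s) = 3/s, so L{u(t-8)f(t-8)} = e^(-8s)·3/s

Final answer: e^(-8s)·3/s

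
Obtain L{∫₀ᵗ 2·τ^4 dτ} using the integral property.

L{∫₀ᵗ f(τ)dτ} = F(s)/s with f(t) = 2t^4. F(s) = 48/s^5, so L{∫₀ᵗ 2·τ^4 dτ} = (48/s^5)/s = 48/s^6. (Check: ∫₀ᵗ 2·τ^4 dτ = 2t^5/5.)

Final answer: 48/s^6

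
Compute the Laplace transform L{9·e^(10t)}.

L{e^(at)} = 1/(s-a), so L{e^(10t)} = 1/(s-10). Then L{9·e^(10t)} = 9/(s-10)

Final answer: 9/(s-10)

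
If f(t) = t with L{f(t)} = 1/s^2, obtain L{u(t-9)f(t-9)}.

Time shift theorem: L{u(t-a)f(t-a)} = e^(-as)F(s). Here a=9, F(s) = 1/s^2, so L{u(t-9)f(t-9)} = e^(-9s)·1/s^2

Final answer: e^(-9s)·1/s^2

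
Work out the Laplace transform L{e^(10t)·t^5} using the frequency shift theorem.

L{e^(at)·t^n} = n!/(s-a)^(n+1), so L{e^(10t)·t^5} = 120/(s-10)^6

Final answer: 120/(s-10)^6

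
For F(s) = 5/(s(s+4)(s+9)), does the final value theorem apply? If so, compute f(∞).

Poles of sF(s) = 5/((s+4)(s+9)) are at s = -4 and s = -9, both in the left half-plane. Theorem applies. f(∞) = lim_{s→0} sF(s) = 5/(4·9) = 5/36

Final answer: 5/36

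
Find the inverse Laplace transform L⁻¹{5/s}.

L⁻¹{c/s} = c, so L⁻¹{5/s} = 5

Final answer: 5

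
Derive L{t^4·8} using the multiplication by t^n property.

L{8} = 8/s. d^1/ds^1[1/s] = -1/s². d^2/ds^2[1/s] = 2/s^3. d^3/ds^3[1/s] = -6/s^4. d^4/ds^4[1/s] = 24/s^5. So L{t^4} = (-1)^{4}·24/s^5 = 24/s^5. Then L{t^4·8} = 8·24/s^5 = 192/s^5

Final answer: 192/s^5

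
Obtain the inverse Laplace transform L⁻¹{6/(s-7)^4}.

L⁻¹{n!/(s-a)^(n+1)} = t^n·e^(at), so L⁻¹{6/(s-7)^4} = t^3·e^(7t)

Final answer: t^3·e^(7t)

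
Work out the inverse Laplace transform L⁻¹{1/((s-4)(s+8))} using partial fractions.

Decompose: A/(s-4) + B/(s+8). A = 1/12, B = -1/12. f(t) = (e^(4t) - e^(-8t))/12

Final answer: (e^(4t) - e^(-8t))/12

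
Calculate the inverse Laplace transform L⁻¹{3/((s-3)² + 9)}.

Using frequency shift, L⁻¹{3/((s-3)² + 9)} = e^(3t)·sin(3t)

Final answer: e^(3t)·sin(3t)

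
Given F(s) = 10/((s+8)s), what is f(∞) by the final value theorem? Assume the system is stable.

f(∞) = lim_{s→0} sF(s) = lim_{s→0} 10/(s+8) = 5/4

Final answer: 5/4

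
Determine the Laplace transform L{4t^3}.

L{4t^3} = 4 · L{t^3} = 4 · 6/s^4 = 24/s^4

Final answer: 24/s^4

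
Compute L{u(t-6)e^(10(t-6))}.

u(t-a)f(t-a) with f(t)=e^(10t). L{e^(10t)} = 1/(s-10). By time shift: e^(-6s)/(s-10)

Final answer: e^(-6s)/(s-10)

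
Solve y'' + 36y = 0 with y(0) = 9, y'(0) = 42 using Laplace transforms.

L{y''} + 36L{y} = 0. s²Y - 9s - 42 + 36Y = 0. Y(s² + 36) = 9s + 42. Y = (9s + 42)/(s² + 36). Inverting: y(t) = 9cos(6t) + 7sin(6t)

Final answer: y(t) = 9cos(6t) + 7sin(6t)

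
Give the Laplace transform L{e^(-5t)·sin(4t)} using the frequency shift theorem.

Frequency shift: L{e^(at)f(t)} = F(s-a). L{e^(-5t)·sin(4t)} = 4/((s+5)² + 16)

Final answer: 4/((s+5)² + 16)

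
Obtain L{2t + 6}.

L{2t + 6} = 2·L{t} + 6·L{1} = 2/s² + 6/s

Final answer: 2/s² + 6/s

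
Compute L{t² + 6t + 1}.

L{t² + 6t + 1} = 2/s³ + 6/s² + 1/s = 2/s³ + 6/s² + 1/s

Final answer: 2/s³ + 6/s² + 1/s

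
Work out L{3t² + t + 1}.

L{3t² + t + 1} = 3·2/s³ + 1/s² + 1/s = 6/s³ + 1/s² + 1/s

Final answer: 6/s³ + 1/s² + 1/s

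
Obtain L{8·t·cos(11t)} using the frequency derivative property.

L{cos(11t)} = s/(s² + 121). Derivative: d/ds[s/(s² + 121)] = [(s² + 121) - s·2s]/(s² + 121)² = (121 - s²)/(s² + 121)². So L{t·cos(11t)} = -F'(s) = (s² - 121)/(s² + 121)². Then L{8·t·cos(11t)} = 8·(s² - 121)/(s² + 121)²

Final answer: 8·(s² - 121)/(s² + 121)²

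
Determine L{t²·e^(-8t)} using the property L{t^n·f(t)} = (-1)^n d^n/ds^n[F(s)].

L{e^(-8t)} = 1/(s+8). d/ds[1/(s+8)] = -1/(s+8)². d²/ds²[1/(s+8)] = 2/(s+8)³. So L{t²·e^(-8t)} = (-1)² · 2/(s+8)³ = 2/(s+8)³

Final answer: 2/(s+8)³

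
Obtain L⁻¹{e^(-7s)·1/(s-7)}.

L⁻¹{1/(s-7)} = e^(7t). By the time shift theorem, L⁻¹{e^(-as)F(s)} = u(t-a)f(t-a) with a=7, so L⁻¹{e^(-7s)·1/(s-7)} = u(t-7)·e^(7(t-7))

Final answer: u(t-7)·e^(7(t-7))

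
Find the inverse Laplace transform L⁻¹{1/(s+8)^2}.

L⁻¹{n!/(s-a)^(n+1)} = t^n·e^(at), so L⁻¹{1/(s+8)^2} = t·e^(-8t)

Final answer: t·e^(-8t)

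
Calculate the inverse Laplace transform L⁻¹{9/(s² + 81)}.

L⁻¹{9/(s² + 81)} = sin(9t)

Final answer: sin(9t)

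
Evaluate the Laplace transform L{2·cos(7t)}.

L{cos(ωt)} = s/(s² + ω²), so L{cos(7t)} = s/(s² + 49). Then L{2·cos(7t)} = 2·s/(s² + 49) = 2s/(s² + 49)

Final answer: 2s/(s² + 49)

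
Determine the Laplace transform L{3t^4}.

L{3t^4} = 3 · L{t^4} = 3 · 24/s^5 = 72/s^5

Final answer: 72/s^5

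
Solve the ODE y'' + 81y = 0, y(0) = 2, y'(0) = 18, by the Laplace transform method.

L{y''} + 81L{y} = 0. s²Y - 2s - 18 + 81Y = 0. Y(s² + 81) = 2s + 18. Y = (2s + 18)/(s² + 81). Inverting: y(t) = 2cos(9t) + 2sin(9t)

Final answer: y(t) = 2cos(9t) + 2sin(9t)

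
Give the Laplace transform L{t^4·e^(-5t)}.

L{t^n·e^(at)} = n!/(s-a)^(n+1), so L{t^4·e^(-5t)} = 24/(s+5)^5

Final answer: 24/(s+5)^5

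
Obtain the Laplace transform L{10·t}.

L{t^n} = n!/s^(n+1), so L{t} = 1/s^2. Then L{10·t} = 10·1/s^2 = 10/s^2

Final answer: 10/s^2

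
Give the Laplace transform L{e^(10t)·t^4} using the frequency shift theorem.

L{e^(at)·t^n} = n!/(s-a)^(n+1), so L{e^(10t)·t^4} = 24/(s-10)^5

Final answer: 24/(s-10)^5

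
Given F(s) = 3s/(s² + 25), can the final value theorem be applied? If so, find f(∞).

The final value theorem requires all poles of sF(s) in the left half-plane. sF(s) = 3s²/(s² + 25) has poles at s = ±5i (imaginary axis). Theorem does NOT apply (oscillatory system).

Final answer: Not applicable (oscillatory)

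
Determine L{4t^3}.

L{t^n} = n!/s^(n+1). So L{4t^3} = 4·3!/s^4 = 24/s^4

Final answer: 24/s^4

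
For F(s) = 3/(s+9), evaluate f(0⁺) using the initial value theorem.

f(0⁺) = lim_{s→∞} s·3/(s+9) = lim_{s→∞} 3s/(s+9) = 3

Final answer: 3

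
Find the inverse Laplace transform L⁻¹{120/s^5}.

L⁻¹{n!/s^(n+1)} = t^n with n=4. So L⁻¹{24/s^5} = t^4, and L⁻¹{120/s^5} = (120/24)·t^4 = 5·t^4

Final answer: 5·t^4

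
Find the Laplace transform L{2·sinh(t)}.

L{sinh(ωt)} = ω/(s² - ω²), so L{sinh(t)} = 1/(s² - 1). Then L{2·sinh(t)} = 2·1/(s² - 1) = 2/(s² - 1)

Final answer: 2/(s² - 1)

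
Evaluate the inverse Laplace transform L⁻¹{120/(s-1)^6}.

L⁻¹{n!/(s-a)^(n+1)} = t^n·e^(at), so L⁻¹{120/(s-1)^6} = t^5·e^t

Final answer: t^5·e^t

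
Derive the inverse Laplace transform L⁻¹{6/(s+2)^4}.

L⁻¹{n!/(s-a)^(n+1)} = t^n·e^(at), so L⁻¹{6/(s+2)^4} = t^3·e^(-2t)

Final answer: t^3·e^(-2t)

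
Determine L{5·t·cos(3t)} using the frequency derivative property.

L{cos(3t)} = s/(s² + 9). Derivative: d/ds[s/(s² + 9)] = [(s² + 9) - s·2s]/(s² + 9)² = (9 - s²)/(s² + 9)². So L{t·cos(3t)} = -F'(s) = (s² - 9)/(s² + 9)². Then L{5·t·cos(3t)} = 5·(s² - 9)/(s² + 9)²

Final answer: 5·(s² - 9)/(s² + 9)²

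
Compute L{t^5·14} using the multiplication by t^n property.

L{14} = 14/s. d^1/ds^1[1/s] = -1/s². d^2/ds^2[1/s] = 2/s^3. d^3/ds^3[1/s] = -6/s^4. d^4/ds^4[1/s] = 24/s^5. d^5/ds^5[1/s] = -120/s^6. So L{t^5} = (-1)^{5}·-120/s^6 = 120/s^6. Then L{t^5·14} = 14·120/s^6 = 1680/s^6

Final answer: 1680/s^6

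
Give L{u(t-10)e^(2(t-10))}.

u(t-a)f(t-a) with f(t)=e^(2t). L{e^(2t)} = 1/(s-2). By time shift: e^(-10s)/(s-2)

Final answer: e^(-10s)/(s-2)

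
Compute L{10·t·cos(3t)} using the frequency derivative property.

L{cos(3t)} = s/(s² + 9). Derivative: d/ds[s/(s² + 9)] = [(s² + 9) - s·2s]/(s² + 9)² = (9 - s²)/(s² + 9)². So L{t·cos(3t)} = -F'(s) = (s² - 9)/(s² + 9)². Then L{10·t·cos(3t)} = 10·(s² - 9)/(s² + 9)²

Final answer: 10·(s² - 9)/(s² + 9)²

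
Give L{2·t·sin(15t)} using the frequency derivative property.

L{sin(15t)} = 15/(s² + 225). By L{t·f(t)} = -F'(s): -d/ds[15/(s² + 225)] = -(15)·(-2s)/(s² + 225)² = 30s/(s² + 225)². Then L{2·t·sin(15t)} = 2·30s/(s² + 225)² = 60s/(s² + 225)²

Final answer: 60s/(s² + 225)²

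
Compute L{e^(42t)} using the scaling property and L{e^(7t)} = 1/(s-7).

Using L{f(at)} = (1/a)F(s/a) with a=6 and f(t) = e^(7t): L{e^(42t)} = (1/6) · 1/((s/6)-7) = (1/6) · 6/(s-42) = 1/(s-42)

Final answer: 1/(s-42)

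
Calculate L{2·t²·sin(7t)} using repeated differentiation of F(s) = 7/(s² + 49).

F(s) = 7/(s² + 49). F'(s) = -14s/(s² + 49)². F''(s) = -14(49 - 3s²)/(s² + 49)³ = (42s² - 686)/(s² + 49)³. So L{t²·sin(7t)} = (-1)² F''(s) = (42s² - 686)/(s² + 49)³. Then L{2·t²·sin(7t)} = 2·(42s² - 686)/(s² + 49)³ = (84s² - 1372)/(s² + 49)³

Final answer: (84s² - 1372)/(s² + 49)³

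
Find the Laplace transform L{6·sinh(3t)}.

L{sinh(ωt)} = ω/(s² - ω²), so L{sinh(3t)} = 3/(s² - 9). Then L{6·sinh(3t)} = 6·3/(s² - 9) = 18/(s² - 9)

Final answer: 18/(s² - 9)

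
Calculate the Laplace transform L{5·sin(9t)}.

L{sin(ωt)} = ω/(s² + ω²), so L{sin(9t)} = 9/(s² + 81). Then L{5·sin(9t)} = 5·9/(s² + 81) = 45/(s² + 81)

Final answer: 45/(s² + 81)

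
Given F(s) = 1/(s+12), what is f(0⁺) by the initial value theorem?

f(0⁺) = lim_{s→∞} s·1/(s+12) = lim_{s→∞} s/(s+12) = 1

Final answer: 1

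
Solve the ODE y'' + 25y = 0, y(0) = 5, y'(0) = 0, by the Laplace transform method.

L{y''} + 25L{y} = 0. s²Y - 5s - 0 + 25Y = 0. Y(s² + 25) = 5s. Y = (5s)/(s² + 25). Inverting: y(t) = 5cos(5t)

Final answer: y(t) = 5cos(5t)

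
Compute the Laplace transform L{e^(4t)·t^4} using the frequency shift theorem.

L{e^(at)·t^n} = n!/(s-a)^(n+1), so L{e^(4t)·t^4} = 24/(s-4)^5

Final answer: 24/(s-4)^5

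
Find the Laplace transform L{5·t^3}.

L{t^n} = n!/s^(n+1), so L{t^3} = 6/s^4. Then L{5·t^3} = 5·6/s^4 = 30/s^4

Final answer: 30/s^4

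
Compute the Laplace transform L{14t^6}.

L{14t^6} = 14 · L{t^6} = 14 · 720/s^7 = 10080/s^7

Final answer: 10080/s^7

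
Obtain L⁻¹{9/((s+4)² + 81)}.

Form: b/((s-a)² + b²) → e^(at)sin(bt). With a=-4, b=9

Final answer: e^(-4t)·sin(9t)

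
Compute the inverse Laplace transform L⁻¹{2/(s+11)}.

L⁻¹{1/(s-a)} = e^(at), so L⁻¹{1/(s+11)} = e^(-11t), and L⁻¹{2/(s+11)} = 2·e^(-11t)

Final answer: 2·e^(-11t)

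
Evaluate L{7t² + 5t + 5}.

L{7t² + 5t + 5} = 7·2/s³ + 5/s² + 5/s = 14/s³ + 5/s² + 5/s

Final answer: 14/s³ + 5/s² + 5/s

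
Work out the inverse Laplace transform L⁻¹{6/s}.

L⁻¹{c/s} = c, so L⁻¹{6/s} = 6

Final answer: 6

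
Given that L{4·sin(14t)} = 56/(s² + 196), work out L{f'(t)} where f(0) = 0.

L{f'(t)} = s·F(s) - f(0) = s·56/(s² + 196) - 0 = 56s/(s² + 196)

Final answer: 56s/(s² + 196)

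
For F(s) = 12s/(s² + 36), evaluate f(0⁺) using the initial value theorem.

f(0⁺) = lim_{s→∞} s·12s/(s² + 36) = lim_{s→∞} 12s²/(s² + 36) = 12

Final answer: 12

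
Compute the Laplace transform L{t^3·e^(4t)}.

L{t^n·e^(at)} = n!/(s-a)^(n+1), so L{t^3·e^(4t)} = 6/(s-4)^4

Final answer: 6/(s-4)^4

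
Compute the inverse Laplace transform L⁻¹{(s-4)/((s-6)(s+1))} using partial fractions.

Using partial fractions, f(t) = (2e^(6t) + 5e^(-t))/7

Final answer: (2e^(6t) + 5e^(-t))/7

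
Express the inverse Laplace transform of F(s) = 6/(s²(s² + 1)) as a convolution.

6/(s²(s² + 1)) = (1/s²)·(6/(s² + 1)) = L{t}·L{6·sin(t)}. So f(t) = t*(6·sin(t)) = ∫₀ᵗ 6τ·sin((t-τ)) dτ

Final answer: ∫₀ᵗ 6τ·sin((t-τ)) dτ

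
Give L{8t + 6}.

L{8t + 6} = 8·L{t} + 6·L{1} = 8/s² + 6/s

Final answer: 8/s² + 6/s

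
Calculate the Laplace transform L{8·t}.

L{t^n} = n!/s^(n+1), so L{t} = 1/s^2. Then L{8·t} = 8·1/s^2 = 8/s^2

Final answer: 8/s^2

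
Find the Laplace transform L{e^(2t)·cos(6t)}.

L{e^(at)·cos(ωt)} = (s-a)/((s-a)² + ω²), so L{e^(2t)·cos(6t)} = (s-2)/((s-2)² + 36)

Final answer: (s-2)/((s-2)² + 36)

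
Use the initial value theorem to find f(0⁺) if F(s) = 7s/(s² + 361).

f(0⁺) = lim_{s→∞} s·7s/(s² + 361) = lim_{s→∞} 7s²/(s² + 361) = 7

Final answer: 7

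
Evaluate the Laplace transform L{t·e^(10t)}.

L{t^n·e^(at)} = n!/(s-a)^(n+1), so L{t·e^(10t)} = 1/(s-10)^2

Final answer: 1/(s-10)^2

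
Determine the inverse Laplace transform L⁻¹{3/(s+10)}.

L⁻¹{1/(s-a)} = e^(at), so L⁻¹{1/(s+10)} = e^(-10t), and L⁻¹{3/(s+10)} = 3·e^(-10t)

Final answer: 3·e^(-10t)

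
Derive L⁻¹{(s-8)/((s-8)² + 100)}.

Using frequency shift: L⁻¹{(s-a)/((s-a)² + b²)} = e^(at)cos(bt). Here a=8, b=10

Final answer: e^(8t)·cos(10t)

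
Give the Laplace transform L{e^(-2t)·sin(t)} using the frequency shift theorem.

Frequency shift: L{e^(at)f(t)} = F(s-a). L{e^(-2t)·sin(t)} = 1/((s+2)² + 1)

Final answer: 1/((s+2)² + 1)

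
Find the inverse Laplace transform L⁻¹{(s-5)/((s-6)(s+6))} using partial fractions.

Using partial fractions, f(t) = (e^(6t) + 11e^(-6t))/12

Final answer: (e^(6t) + 11e^(-6t))/12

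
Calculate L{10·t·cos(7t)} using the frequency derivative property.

L{cos(7t)} = s/(s² + 49). Derivative: d/ds[s/(s² + 49)] = [(s² + 49) - s·2s]/(s² + 49)² = (49 - s²)/(s² + 49)². So L{t·cos(7t)} = -F'(s) = (s² - 49)/(s² + 49)². Then L{10·t·cos(7t)} = 10·(s² - 49)/(s² + 49)²

Final answer: 10·(s² - 49)/(s² + 49)²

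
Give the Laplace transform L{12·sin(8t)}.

L{sin(ωt)} = ω/(s² + ω²), so L{sin(8t)} = 8/(s² + 64). Then L{12·sin(8t)} = 12·8/(s² + 64) = 96/(s² + 64)

Final answer: 96/(s² + 64)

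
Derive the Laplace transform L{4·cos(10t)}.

L{cos(ωt)} = s/(s² + ω²), so L{cos(10t)} = s/(s² + 100). Then L{4·cos(10t)} = 4·s/(s² + 100) = 4s/(s² + 100)

Final answer: 4s/(s² + 100)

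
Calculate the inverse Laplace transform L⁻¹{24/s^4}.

L⁻¹{n!/s^(n+1)} = t^n with n=3. So L⁻¹{6/s^4} = t^3, and L⁻¹{24/s^4} = (24/6)·t^3 = 4·t^3

Final answer: 4·t^3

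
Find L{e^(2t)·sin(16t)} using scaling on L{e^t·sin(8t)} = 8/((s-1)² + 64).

Scaling with a=2: L{e^(2t)·sin(16t)} = (1/2) · 8/((s/2-1)² + 64). Simplifying: 16/((s-2)² + 256)

Final answer: 16/((s-2)² + 256)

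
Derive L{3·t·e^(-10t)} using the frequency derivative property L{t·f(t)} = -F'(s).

L{e^(-10t)} = 1/(s+10). By frequency derivative: L{t·e^(-10t)} = -d/ds[1/(s+10)] = -(-1)/(s+10)² = 1/(s+10)². Then L{3·t·e^(-10t)} = 3·1/(s+10)² = 3/(s+10)²

Final answer: 3/(s+10)²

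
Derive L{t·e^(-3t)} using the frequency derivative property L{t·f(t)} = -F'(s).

L{e^(-3t)} = 1/(s+3). By frequency derivative: L{t·e^(-3t)} = -d/ds[1/(s+3)] = -(-1)/(s+3)² = 1/(s+3)²

Final answer: 1/(s+3)²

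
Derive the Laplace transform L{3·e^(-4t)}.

L{e^(at)} = 1/(s-a), so L{e^(-4t)} = 1/(s+4). Then L{3·e^(-4t)} = 3/(s+4)

Final answer: 3/(s+4)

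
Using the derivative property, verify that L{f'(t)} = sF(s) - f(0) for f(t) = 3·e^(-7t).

f'(t) = -21e^(-7t). Direct: L{f'(t)} = -21/(s+7). Property: s·3/(s+7) - 3 = (3s - 3(s+7))/(s+7) = -21/(s+7). ✓

Final answer: -21/(s+7)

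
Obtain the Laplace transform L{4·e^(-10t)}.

L{e^(at)} = 1/(s-a), so L{e^(-10t)} = 1/(s+10). Then L{4·e^(-10t)} = 4/(s+10)

Final answer: 4/(s+10)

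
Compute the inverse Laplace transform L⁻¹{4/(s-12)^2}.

L⁻¹{n!/(s-a)^(n+1)} = t^n·e^(at) with n=1, a=12. So L⁻¹{1/(s-12)^2} = t·e^(12t), and L⁻¹{4/(s-12)^2} = (4/1)·t·e^(12t) = 4·t·e^(12t)

Final answer: 4·t·e^(12t)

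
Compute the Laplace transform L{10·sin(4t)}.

L{sin(ωt)} = ω/(s² + ω²), so L{sin(4t)} = 4/(s² + 16). Then L{10·sin(4t)} = 10·4/(s² + 16) = 40/(s² + 16)

Final answer: 40/(s² + 16)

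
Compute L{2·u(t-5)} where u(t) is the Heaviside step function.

L{u(t-a)} = e^(-as)/s. Here a=5, so L{u(t-5)} = e^(-5s)/s, and L{2·u(t-5)} = 2·e^(-5s)/s

Final answer: 2·e^(-5s)/s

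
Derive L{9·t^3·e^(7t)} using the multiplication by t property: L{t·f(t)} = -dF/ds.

Using L{t^n·e^(at)} = n!/(s-a)^(n+1), L{t^3·e^(7t)} = 6/(s-7)^4, so L{9·t^3·e^(7t)} = 9·6/(s-7)^4 = 54/(s-7)^4

Final answer: 54/(s-7)^4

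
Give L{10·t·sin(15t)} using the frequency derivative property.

L{sin(15t)} = 15/(s² + 225). By L{t·f(t)} = -F'(s): -d/ds[15/(s² + 225)] = -(15)·(-2s)/(s² + 225)² = 30s/(s² + 225)². Then L{10·t·sin(15t)} = 10·30s/(s² + 225)² = 300s/(s² + 225)²

Final answer: 300s/(s² + 225)²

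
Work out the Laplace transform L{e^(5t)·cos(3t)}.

L{e^(at)·cos(ωt)} = (s-a)/((s-a)² + ω²), so L{e^(5t)·cos(3t)} = (s-5)/((s-5)² + 9)

Final answer: (s-5)/((s-5)² + 9)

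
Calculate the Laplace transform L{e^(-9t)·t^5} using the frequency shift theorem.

L{e^(at)·t^n} = n!/(s-a)^(n+1), so L{e^(-9t)·t^5} = 120/(s+9)^6

Final answer: 120/(s+9)^6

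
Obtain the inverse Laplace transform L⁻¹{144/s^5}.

L⁻¹{n!/s^(n+1)} = t^n with n=4. So L⁻¹{24/s^5} = t^4, and L⁻¹{144/s^5} = (144/24)·t^4 = 6·t^4

Final answer: 6·t^4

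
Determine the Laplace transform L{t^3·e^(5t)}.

L{t^n·e^(at)} = n!/(s-a)^(n+1), so L{t^3·e^(5t)} = 6/(s-5)^4

Final answer: 6/(s-5)^4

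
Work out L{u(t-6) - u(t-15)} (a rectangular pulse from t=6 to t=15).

L{u(t-a)} = e^(-as)/s. L{u(t-6) - u(t-15)} = (e^(-6s) - e^(-15s))/s

Final answer: (e^(-6s) - e^(-15s))/s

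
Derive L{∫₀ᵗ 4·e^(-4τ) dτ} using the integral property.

L{∫₀ᵗ f(τ)dτ} = F(s)/s with F(s) = 4/(s+4), so L{∫₀ᵗ 4·e^(-4τ) dτ} = 4/(s(s+4))

Final answer: 4/(s(s+4))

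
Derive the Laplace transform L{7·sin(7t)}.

L{sin(ωt)} = ω/(s² + ω²), so L{sin(7t)} = 7/(s² + 49). Then L{7·sin(7t)} = 7·7/(s² + 49) = 49/(s² + 49)

Final answer: 49/(s² + 49)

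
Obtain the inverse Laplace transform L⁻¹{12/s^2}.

L⁻¹{n!/s^(n+1)} = t^n with n=1. So L⁻¹{1/s^2} = t, and L⁻¹{12/s^2} = (12/1)·t = 12·t

Final answer: 12·t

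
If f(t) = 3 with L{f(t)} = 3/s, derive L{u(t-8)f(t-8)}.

Time shift theorem: L{u(t-a)f(t-a)} = e^(-as)F(s). Here a=8, F(s) = 3/s, so L{u(t-8)f(t-8)} = e^(-8s)·3/s

Final answer: e^(-8s)·3/s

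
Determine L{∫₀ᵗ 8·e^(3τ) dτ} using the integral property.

L{∫₀ᵗ f(τ)dτ} = F(s)/s with F(s) = 8/(s-3), so L{∫₀ᵗ 8·e^(3τ) dτ} = 8/(s(s-3))

Final answer: 8/(s(s-3))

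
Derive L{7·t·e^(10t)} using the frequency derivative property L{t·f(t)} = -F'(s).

L{e^(10t)} = 1/(s-10). By frequency derivative: L{t·e^(10t)} = -d/ds[1/(s-10)] = -(-1)/(s-10)² = 1/(s-10)². Then L{7·t·e^(10t)} = 7·1/(s-10)² = 7/(s-10)²

Final answer: 7/(s-10)²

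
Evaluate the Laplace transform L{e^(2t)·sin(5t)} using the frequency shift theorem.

Frequency shift: L{e^(at)f(t)} = F(s-a). L{e^(2t)·sin(5t)} = 5/((s-2)² + 25)

Final answer: 5/((s-2)² + 25)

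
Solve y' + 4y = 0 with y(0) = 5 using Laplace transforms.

L{y'} + 4L{y} = 0. sY - 5 + 4Y = 0. Y(s+4) = 5. Y = 5/(s+4)

Final answer: y(t) = 5e^(-4t)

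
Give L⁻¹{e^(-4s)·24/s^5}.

L⁻¹{24/s^5} = t^4. By the time shift theorem, L⁻¹{e^(-as)F(s)} = u(t-a)f(t-a) with a=4, so L⁻¹{e^(-4s)·24/s^5} = u(t-4)·(t-4)^4

Final answer: u(t-4)·(t-4)^4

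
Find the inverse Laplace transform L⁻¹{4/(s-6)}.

L⁻¹{1/(s-a)} = e^(at), so L⁻¹{1/(s-6)} = e^(6t), and L⁻¹{4/(s-6)} = 4·e^(6t)

Final answer: 4·e^(6t)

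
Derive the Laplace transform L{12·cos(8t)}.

L{cos(ωt)} = s/(s² + ω²), so L{cos(8t)} = s/(s² + 64). Then L{12·cos(8t)} = 12·s/(s² + 64) = 12s/(s² + 64)

Final answer: 12s/(s² + 64)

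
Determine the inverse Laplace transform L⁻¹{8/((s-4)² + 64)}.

Using frequency shift, L⁻¹{8/((s-4)² + 64)} = e^(4t)·sin(8t)

Final answer: e^(4t)·sin(8t)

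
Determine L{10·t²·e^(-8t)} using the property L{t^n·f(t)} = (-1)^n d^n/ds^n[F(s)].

L{e^(-8t)} = 1/(s+8). d/ds[1/(s+8)] = -1/(s+8)². d²/ds²[1/(s+8)] = 2/(s+8)³. So L{t²·e^(-8t)} = (-1)² · 2/(s+8)³ = 2/(s+8)³. Then L{10·t²·e^(-8t)} = 10·2/(s+8)³ = 20/(s+8)³

Final answer: 20/(s+8)³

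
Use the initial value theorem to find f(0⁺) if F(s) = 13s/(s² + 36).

f(0⁺) = lim_{s→∞} s·13s/(s² + 36) = lim_{s→∞} 13s²/(s² + 36) = 13

Final answer: 13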